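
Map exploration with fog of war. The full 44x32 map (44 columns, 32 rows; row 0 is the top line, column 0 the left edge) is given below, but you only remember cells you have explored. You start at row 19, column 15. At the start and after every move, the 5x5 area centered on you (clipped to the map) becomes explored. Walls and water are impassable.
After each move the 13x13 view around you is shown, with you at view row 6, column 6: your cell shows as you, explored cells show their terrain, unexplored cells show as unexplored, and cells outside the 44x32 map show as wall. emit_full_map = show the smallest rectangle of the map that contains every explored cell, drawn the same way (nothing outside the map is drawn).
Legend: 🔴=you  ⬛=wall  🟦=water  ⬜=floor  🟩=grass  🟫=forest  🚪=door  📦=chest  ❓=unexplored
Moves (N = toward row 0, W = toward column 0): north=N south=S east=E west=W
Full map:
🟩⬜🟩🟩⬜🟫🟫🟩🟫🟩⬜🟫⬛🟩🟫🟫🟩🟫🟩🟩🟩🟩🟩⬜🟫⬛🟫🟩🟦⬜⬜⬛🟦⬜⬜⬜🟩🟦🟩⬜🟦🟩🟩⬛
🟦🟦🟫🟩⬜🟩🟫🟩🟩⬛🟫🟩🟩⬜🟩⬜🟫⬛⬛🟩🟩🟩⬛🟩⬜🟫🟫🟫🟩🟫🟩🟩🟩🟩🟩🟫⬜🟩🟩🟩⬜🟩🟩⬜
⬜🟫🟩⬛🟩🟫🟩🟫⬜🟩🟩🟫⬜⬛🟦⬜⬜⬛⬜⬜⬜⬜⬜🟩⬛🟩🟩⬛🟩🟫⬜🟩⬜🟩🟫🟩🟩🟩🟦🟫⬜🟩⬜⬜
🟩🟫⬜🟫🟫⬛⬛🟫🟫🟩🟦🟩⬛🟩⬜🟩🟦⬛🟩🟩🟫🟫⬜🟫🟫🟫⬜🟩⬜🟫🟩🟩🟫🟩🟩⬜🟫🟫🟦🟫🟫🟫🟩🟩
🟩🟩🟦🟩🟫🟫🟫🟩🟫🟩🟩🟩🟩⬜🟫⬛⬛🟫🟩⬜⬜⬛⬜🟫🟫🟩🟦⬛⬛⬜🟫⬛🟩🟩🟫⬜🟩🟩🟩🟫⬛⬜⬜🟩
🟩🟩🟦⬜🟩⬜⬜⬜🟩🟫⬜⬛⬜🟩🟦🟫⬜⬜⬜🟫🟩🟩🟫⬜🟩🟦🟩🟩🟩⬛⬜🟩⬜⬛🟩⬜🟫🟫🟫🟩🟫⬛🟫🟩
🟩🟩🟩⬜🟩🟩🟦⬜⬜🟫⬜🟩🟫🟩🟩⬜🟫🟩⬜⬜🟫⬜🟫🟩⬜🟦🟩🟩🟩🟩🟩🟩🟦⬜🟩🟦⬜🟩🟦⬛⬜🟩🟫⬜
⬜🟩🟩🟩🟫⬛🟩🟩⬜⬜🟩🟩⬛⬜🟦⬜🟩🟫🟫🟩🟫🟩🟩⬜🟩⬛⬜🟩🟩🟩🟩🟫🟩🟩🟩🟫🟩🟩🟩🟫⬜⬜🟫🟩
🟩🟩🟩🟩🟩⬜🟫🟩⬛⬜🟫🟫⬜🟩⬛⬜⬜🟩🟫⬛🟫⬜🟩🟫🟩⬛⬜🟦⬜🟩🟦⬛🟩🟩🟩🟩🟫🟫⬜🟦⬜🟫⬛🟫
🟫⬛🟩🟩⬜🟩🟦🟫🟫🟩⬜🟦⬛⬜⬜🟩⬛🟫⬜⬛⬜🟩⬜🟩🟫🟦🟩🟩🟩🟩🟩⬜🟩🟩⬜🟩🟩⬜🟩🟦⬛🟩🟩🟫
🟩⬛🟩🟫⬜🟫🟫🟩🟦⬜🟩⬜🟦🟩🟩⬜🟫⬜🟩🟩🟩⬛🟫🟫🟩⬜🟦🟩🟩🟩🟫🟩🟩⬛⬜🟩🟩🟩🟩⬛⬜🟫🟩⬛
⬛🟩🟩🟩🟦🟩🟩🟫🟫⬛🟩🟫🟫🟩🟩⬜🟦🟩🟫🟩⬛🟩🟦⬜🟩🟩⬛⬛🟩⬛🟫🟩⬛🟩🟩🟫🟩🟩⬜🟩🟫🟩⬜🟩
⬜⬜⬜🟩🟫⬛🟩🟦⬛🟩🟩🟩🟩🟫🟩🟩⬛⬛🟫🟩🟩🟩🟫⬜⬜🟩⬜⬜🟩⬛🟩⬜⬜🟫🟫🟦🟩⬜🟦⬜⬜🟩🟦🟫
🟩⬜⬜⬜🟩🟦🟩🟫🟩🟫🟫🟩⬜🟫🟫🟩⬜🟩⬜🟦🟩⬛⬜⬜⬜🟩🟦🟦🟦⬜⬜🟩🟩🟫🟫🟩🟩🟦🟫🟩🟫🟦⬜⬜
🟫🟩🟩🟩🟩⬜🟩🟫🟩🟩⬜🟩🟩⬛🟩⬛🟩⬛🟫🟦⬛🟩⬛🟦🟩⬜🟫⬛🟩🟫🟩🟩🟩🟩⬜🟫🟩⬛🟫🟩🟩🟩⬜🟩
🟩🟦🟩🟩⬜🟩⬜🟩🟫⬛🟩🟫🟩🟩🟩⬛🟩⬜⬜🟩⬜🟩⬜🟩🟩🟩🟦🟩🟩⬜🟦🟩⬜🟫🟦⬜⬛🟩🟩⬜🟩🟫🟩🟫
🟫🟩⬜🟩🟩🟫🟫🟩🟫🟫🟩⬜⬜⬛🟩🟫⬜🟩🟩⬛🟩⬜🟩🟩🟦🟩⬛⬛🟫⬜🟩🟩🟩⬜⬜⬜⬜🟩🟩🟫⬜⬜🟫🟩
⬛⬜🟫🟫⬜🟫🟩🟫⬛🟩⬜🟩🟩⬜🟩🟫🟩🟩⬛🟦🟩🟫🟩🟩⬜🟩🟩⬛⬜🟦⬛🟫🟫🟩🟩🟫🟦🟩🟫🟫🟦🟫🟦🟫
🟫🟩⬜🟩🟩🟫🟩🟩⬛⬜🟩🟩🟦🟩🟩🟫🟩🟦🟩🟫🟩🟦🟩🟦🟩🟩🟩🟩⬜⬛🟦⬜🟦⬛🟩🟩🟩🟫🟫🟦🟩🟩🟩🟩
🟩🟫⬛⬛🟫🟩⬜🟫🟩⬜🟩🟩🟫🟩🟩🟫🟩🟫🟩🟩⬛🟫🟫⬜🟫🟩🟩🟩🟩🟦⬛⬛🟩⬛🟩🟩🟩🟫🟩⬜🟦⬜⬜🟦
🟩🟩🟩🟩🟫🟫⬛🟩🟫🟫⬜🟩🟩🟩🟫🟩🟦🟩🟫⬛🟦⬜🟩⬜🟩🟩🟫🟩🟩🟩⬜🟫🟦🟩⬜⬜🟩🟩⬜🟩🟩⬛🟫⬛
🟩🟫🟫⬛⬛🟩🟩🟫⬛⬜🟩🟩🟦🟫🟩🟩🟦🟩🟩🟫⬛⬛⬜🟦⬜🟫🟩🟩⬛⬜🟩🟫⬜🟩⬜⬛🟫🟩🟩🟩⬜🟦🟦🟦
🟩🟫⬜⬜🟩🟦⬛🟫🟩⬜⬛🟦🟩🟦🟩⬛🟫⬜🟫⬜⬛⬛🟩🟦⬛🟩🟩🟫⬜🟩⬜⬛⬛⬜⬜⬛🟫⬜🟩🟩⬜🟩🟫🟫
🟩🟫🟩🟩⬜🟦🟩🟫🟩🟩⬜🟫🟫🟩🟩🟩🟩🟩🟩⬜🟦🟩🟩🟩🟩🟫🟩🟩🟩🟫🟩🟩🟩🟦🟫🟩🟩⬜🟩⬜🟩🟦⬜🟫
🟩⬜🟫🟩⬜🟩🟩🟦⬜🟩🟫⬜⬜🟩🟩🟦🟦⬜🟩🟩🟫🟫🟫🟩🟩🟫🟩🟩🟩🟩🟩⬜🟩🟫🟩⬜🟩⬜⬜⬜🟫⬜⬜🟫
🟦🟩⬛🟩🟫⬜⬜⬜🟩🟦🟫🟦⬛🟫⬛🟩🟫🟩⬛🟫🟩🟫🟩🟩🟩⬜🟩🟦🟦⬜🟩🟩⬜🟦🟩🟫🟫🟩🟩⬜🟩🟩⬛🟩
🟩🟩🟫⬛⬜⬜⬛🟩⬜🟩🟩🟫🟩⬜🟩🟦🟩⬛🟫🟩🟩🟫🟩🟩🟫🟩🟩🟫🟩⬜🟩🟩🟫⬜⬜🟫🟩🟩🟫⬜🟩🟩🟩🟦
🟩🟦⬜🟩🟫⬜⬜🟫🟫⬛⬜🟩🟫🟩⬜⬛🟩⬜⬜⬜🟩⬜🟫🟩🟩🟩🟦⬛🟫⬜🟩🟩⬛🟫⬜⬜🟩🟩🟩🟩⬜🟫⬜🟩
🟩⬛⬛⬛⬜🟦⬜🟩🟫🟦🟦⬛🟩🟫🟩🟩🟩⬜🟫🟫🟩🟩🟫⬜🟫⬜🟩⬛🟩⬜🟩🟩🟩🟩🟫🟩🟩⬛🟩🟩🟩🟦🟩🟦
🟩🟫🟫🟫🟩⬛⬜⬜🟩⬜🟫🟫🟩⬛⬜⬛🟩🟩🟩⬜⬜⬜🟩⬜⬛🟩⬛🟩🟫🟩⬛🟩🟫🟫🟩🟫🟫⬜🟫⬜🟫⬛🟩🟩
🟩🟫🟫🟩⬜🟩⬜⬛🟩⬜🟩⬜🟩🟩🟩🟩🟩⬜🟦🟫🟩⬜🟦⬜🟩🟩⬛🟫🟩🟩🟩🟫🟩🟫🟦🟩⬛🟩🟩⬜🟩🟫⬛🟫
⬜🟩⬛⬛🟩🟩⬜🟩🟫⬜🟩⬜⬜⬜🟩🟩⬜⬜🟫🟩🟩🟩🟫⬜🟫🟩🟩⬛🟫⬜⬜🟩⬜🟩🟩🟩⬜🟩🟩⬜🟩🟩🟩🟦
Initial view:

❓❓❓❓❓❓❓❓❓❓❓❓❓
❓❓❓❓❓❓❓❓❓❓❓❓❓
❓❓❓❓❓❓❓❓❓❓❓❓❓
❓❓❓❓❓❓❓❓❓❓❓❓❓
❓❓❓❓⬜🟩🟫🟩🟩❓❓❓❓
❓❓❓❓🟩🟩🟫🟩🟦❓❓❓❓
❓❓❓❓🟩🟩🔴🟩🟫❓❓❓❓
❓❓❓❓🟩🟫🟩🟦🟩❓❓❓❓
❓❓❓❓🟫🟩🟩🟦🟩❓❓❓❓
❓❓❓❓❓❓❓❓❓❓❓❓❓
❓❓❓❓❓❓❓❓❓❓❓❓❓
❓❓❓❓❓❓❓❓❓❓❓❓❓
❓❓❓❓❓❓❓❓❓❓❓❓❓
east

❓❓❓❓❓❓❓❓❓❓❓❓❓
❓❓❓❓❓❓❓❓❓❓❓❓❓
❓❓❓❓❓❓❓❓❓❓❓❓❓
❓❓❓❓❓❓❓❓❓❓❓❓❓
❓❓❓⬜🟩🟫🟩🟩⬛❓❓❓❓
❓❓❓🟩🟩🟫🟩🟦🟩❓❓❓❓
❓❓❓🟩🟩🟫🔴🟫🟩❓❓❓❓
❓❓❓🟩🟫🟩🟦🟩🟫❓❓❓❓
❓❓❓🟫🟩🟩🟦🟩🟩❓❓❓❓
❓❓❓❓❓❓❓❓❓❓❓❓❓
❓❓❓❓❓❓❓❓❓❓❓❓❓
❓❓❓❓❓❓❓❓❓❓❓❓❓
❓❓❓❓❓❓❓❓❓❓❓❓❓

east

❓❓❓❓❓❓❓❓❓❓❓❓❓
❓❓❓❓❓❓❓❓❓❓❓❓❓
❓❓❓❓❓❓❓❓❓❓❓❓❓
❓❓❓❓❓❓❓❓❓❓❓❓❓
❓❓⬜🟩🟫🟩🟩⬛🟦❓❓❓❓
❓❓🟩🟩🟫🟩🟦🟩🟫❓❓❓❓
❓❓🟩🟩🟫🟩🔴🟩🟩❓❓❓❓
❓❓🟩🟫🟩🟦🟩🟫⬛❓❓❓❓
❓❓🟫🟩🟩🟦🟩🟩🟫❓❓❓❓
❓❓❓❓❓❓❓❓❓❓❓❓❓
❓❓❓❓❓❓❓❓❓❓❓❓❓
❓❓❓❓❓❓❓❓❓❓❓❓❓
❓❓❓❓❓❓❓❓❓❓❓❓❓

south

❓❓❓❓❓❓❓❓❓❓❓❓❓
❓❓❓❓❓❓❓❓❓❓❓❓❓
❓❓❓❓❓❓❓❓❓❓❓❓❓
❓❓⬜🟩🟫🟩🟩⬛🟦❓❓❓❓
❓❓🟩🟩🟫🟩🟦🟩🟫❓❓❓❓
❓❓🟩🟩🟫🟩🟫🟩🟩❓❓❓❓
❓❓🟩🟫🟩🟦🔴🟫⬛❓❓❓❓
❓❓🟫🟩🟩🟦🟩🟩🟫❓❓❓❓
❓❓❓❓⬛🟫⬜🟫⬜❓❓❓❓
❓❓❓❓❓❓❓❓❓❓❓❓❓
❓❓❓❓❓❓❓❓❓❓❓❓❓
❓❓❓❓❓❓❓❓❓❓❓❓❓
❓❓❓❓❓❓❓❓❓❓❓❓❓

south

❓❓❓❓❓❓❓❓❓❓❓❓❓
❓❓❓❓❓❓❓❓❓❓❓❓❓
❓❓⬜🟩🟫🟩🟩⬛🟦❓❓❓❓
❓❓🟩🟩🟫🟩🟦🟩🟫❓❓❓❓
❓❓🟩🟩🟫🟩🟫🟩🟩❓❓❓❓
❓❓🟩🟫🟩🟦🟩🟫⬛❓❓❓❓
❓❓🟫🟩🟩🟦🔴🟩🟫❓❓❓❓
❓❓❓❓⬛🟫⬜🟫⬜❓❓❓❓
❓❓❓❓🟩🟩🟩🟩⬜❓❓❓❓
❓❓❓❓❓❓❓❓❓❓❓❓❓
❓❓❓❓❓❓❓❓❓❓❓❓❓
❓❓❓❓❓❓❓❓❓❓❓❓❓
❓❓❓❓❓❓❓❓❓❓❓❓❓

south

❓❓❓❓❓❓❓❓❓❓❓❓❓
❓❓⬜🟩🟫🟩🟩⬛🟦❓❓❓❓
❓❓🟩🟩🟫🟩🟦🟩🟫❓❓❓❓
❓❓🟩🟩🟫🟩🟫🟩🟩❓❓❓❓
❓❓🟩🟫🟩🟦🟩🟫⬛❓❓❓❓
❓❓🟫🟩🟩🟦🟩🟩🟫❓❓❓❓
❓❓❓❓⬛🟫🔴🟫⬜❓❓❓❓
❓❓❓❓🟩🟩🟩🟩⬜❓❓❓❓
❓❓❓❓🟦🟦⬜🟩🟩❓❓❓❓
❓❓❓❓❓❓❓❓❓❓❓❓❓
❓❓❓❓❓❓❓❓❓❓❓❓❓
❓❓❓❓❓❓❓❓❓❓❓❓❓
❓❓❓❓❓❓❓❓❓❓❓❓❓

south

❓❓⬜🟩🟫🟩🟩⬛🟦❓❓❓❓
❓❓🟩🟩🟫🟩🟦🟩🟫❓❓❓❓
❓❓🟩🟩🟫🟩🟫🟩🟩❓❓❓❓
❓❓🟩🟫🟩🟦🟩🟫⬛❓❓❓❓
❓❓🟫🟩🟩🟦🟩🟩🟫❓❓❓❓
❓❓❓❓⬛🟫⬜🟫⬜❓❓❓❓
❓❓❓❓🟩🟩🔴🟩⬜❓❓❓❓
❓❓❓❓🟦🟦⬜🟩🟩❓❓❓❓
❓❓❓❓🟩🟫🟩⬛🟫❓❓❓❓
❓❓❓❓❓❓❓❓❓❓❓❓❓
❓❓❓❓❓❓❓❓❓❓❓❓❓
❓❓❓❓❓❓❓❓❓❓❓❓❓
❓❓❓❓❓❓❓❓❓❓❓❓❓

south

❓❓🟩🟩🟫🟩🟦🟩🟫❓❓❓❓
❓❓🟩🟩🟫🟩🟫🟩🟩❓❓❓❓
❓❓🟩🟫🟩🟦🟩🟫⬛❓❓❓❓
❓❓🟫🟩🟩🟦🟩🟩🟫❓❓❓❓
❓❓❓❓⬛🟫⬜🟫⬜❓❓❓❓
❓❓❓❓🟩🟩🟩🟩⬜❓❓❓❓
❓❓❓❓🟦🟦🔴🟩🟩❓❓❓❓
❓❓❓❓🟩🟫🟩⬛🟫❓❓❓❓
❓❓❓❓🟦🟩⬛🟫🟩❓❓❓❓
❓❓❓❓❓❓❓❓❓❓❓❓❓
❓❓❓❓❓❓❓❓❓❓❓❓❓
❓❓❓❓❓❓❓❓❓❓❓❓❓
❓❓❓❓❓❓❓❓❓❓❓❓❓

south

❓❓🟩🟩🟫🟩🟫🟩🟩❓❓❓❓
❓❓🟩🟫🟩🟦🟩🟫⬛❓❓❓❓
❓❓🟫🟩🟩🟦🟩🟩🟫❓❓❓❓
❓❓❓❓⬛🟫⬜🟫⬜❓❓❓❓
❓❓❓❓🟩🟩🟩🟩⬜❓❓❓❓
❓❓❓❓🟦🟦⬜🟩🟩❓❓❓❓
❓❓❓❓🟩🟫🔴⬛🟫❓❓❓❓
❓❓❓❓🟦🟩⬛🟫🟩❓❓❓❓
❓❓❓❓⬛🟩⬜⬜⬜❓❓❓❓
❓❓❓❓❓❓❓❓❓❓❓❓❓
❓❓❓❓❓❓❓❓❓❓❓❓❓
❓❓❓❓❓❓❓❓❓❓❓❓❓
❓❓❓❓❓❓❓❓❓❓❓❓❓

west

❓❓❓🟩🟩🟫🟩🟫🟩🟩❓❓❓
❓❓❓🟩🟫🟩🟦🟩🟫⬛❓❓❓
❓❓❓🟫🟩🟩🟦🟩🟩🟫❓❓❓
❓❓❓❓❓⬛🟫⬜🟫⬜❓❓❓
❓❓❓❓🟩🟩🟩🟩🟩⬜❓❓❓
❓❓❓❓🟩🟦🟦⬜🟩🟩❓❓❓
❓❓❓❓⬛🟩🔴🟩⬛🟫❓❓❓
❓❓❓❓🟩🟦🟩⬛🟫🟩❓❓❓
❓❓❓❓⬜⬛🟩⬜⬜⬜❓❓❓
❓❓❓❓❓❓❓❓❓❓❓❓❓
❓❓❓❓❓❓❓❓❓❓❓❓❓
❓❓❓❓❓❓❓❓❓❓❓❓❓
❓❓❓❓❓❓❓❓❓❓❓❓❓

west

❓❓❓❓🟩🟩🟫🟩🟫🟩🟩❓❓
❓❓❓❓🟩🟫🟩🟦🟩🟫⬛❓❓
❓❓❓❓🟫🟩🟩🟦🟩🟩🟫❓❓
❓❓❓❓❓❓⬛🟫⬜🟫⬜❓❓
❓❓❓❓🟩🟩🟩🟩🟩🟩⬜❓❓
❓❓❓❓🟩🟩🟦🟦⬜🟩🟩❓❓
❓❓❓❓🟫⬛🔴🟫🟩⬛🟫❓❓
❓❓❓❓⬜🟩🟦🟩⬛🟫🟩❓❓
❓❓❓❓🟩⬜⬛🟩⬜⬜⬜❓❓
❓❓❓❓❓❓❓❓❓❓❓❓❓
❓❓❓❓❓❓❓❓❓❓❓❓❓
❓❓❓❓❓❓❓❓❓❓❓❓❓
❓❓❓❓❓❓❓❓❓❓❓❓❓

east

❓❓❓🟩🟩🟫🟩🟫🟩🟩❓❓❓
❓❓❓🟩🟫🟩🟦🟩🟫⬛❓❓❓
❓❓❓🟫🟩🟩🟦🟩🟩🟫❓❓❓
❓❓❓❓❓⬛🟫⬜🟫⬜❓❓❓
❓❓❓🟩🟩🟩🟩🟩🟩⬜❓❓❓
❓❓❓🟩🟩🟦🟦⬜🟩🟩❓❓❓
❓❓❓🟫⬛🟩🔴🟩⬛🟫❓❓❓
❓❓❓⬜🟩🟦🟩⬛🟫🟩❓❓❓
❓❓❓🟩⬜⬛🟩⬜⬜⬜❓❓❓
❓❓❓❓❓❓❓❓❓❓❓❓❓
❓❓❓❓❓❓❓❓❓❓❓❓❓
❓❓❓❓❓❓❓❓❓❓❓❓❓
❓❓❓❓❓❓❓❓❓❓❓❓❓

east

❓❓🟩🟩🟫🟩🟫🟩🟩❓❓❓❓
❓❓🟩🟫🟩🟦🟩🟫⬛❓❓❓❓
❓❓🟫🟩🟩🟦🟩🟩🟫❓❓❓❓
❓❓❓❓⬛🟫⬜🟫⬜❓❓❓❓
❓❓🟩🟩🟩🟩🟩🟩⬜❓❓❓❓
❓❓🟩🟩🟦🟦⬜🟩🟩❓❓❓❓
❓❓🟫⬛🟩🟫🔴⬛🟫❓❓❓❓
❓❓⬜🟩🟦🟩⬛🟫🟩❓❓❓❓
❓❓🟩⬜⬛🟩⬜⬜⬜❓❓❓❓
❓❓❓❓❓❓❓❓❓❓❓❓❓
❓❓❓❓❓❓❓❓❓❓❓❓❓
❓❓❓❓❓❓❓❓❓❓❓❓❓
❓❓❓❓❓❓❓❓❓❓❓❓❓

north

❓❓🟩🟩🟫🟩🟦🟩🟫❓❓❓❓
❓❓🟩🟩🟫🟩🟫🟩🟩❓❓❓❓
❓❓🟩🟫🟩🟦🟩🟫⬛❓❓❓❓
❓❓🟫🟩🟩🟦🟩🟩🟫❓❓❓❓
❓❓❓❓⬛🟫⬜🟫⬜❓❓❓❓
❓❓🟩🟩🟩🟩🟩🟩⬜❓❓❓❓
❓❓🟩🟩🟦🟦🔴🟩🟩❓❓❓❓
❓❓🟫⬛🟩🟫🟩⬛🟫❓❓❓❓
❓❓⬜🟩🟦🟩⬛🟫🟩❓❓❓❓
❓❓🟩⬜⬛🟩⬜⬜⬜❓❓❓❓
❓❓❓❓❓❓❓❓❓❓❓❓❓
❓❓❓❓❓❓❓❓❓❓❓❓❓
❓❓❓❓❓❓❓❓❓❓❓❓❓

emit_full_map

⬜🟩🟫🟩🟩⬛🟦
🟩🟩🟫🟩🟦🟩🟫
🟩🟩🟫🟩🟫🟩🟩
🟩🟫🟩🟦🟩🟫⬛
🟫🟩🟩🟦🟩🟩🟫
❓❓⬛🟫⬜🟫⬜
🟩🟩🟩🟩🟩🟩⬜
🟩🟩🟦🟦🔴🟩🟩
🟫⬛🟩🟫🟩⬛🟫
⬜🟩🟦🟩⬛🟫🟩
🟩⬜⬛🟩⬜⬜⬜

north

❓❓⬜🟩🟫🟩🟩⬛🟦❓❓❓❓
❓❓🟩🟩🟫🟩🟦🟩🟫❓❓❓❓
❓❓🟩🟩🟫🟩🟫🟩🟩❓❓❓❓
❓❓🟩🟫🟩🟦🟩🟫⬛❓❓❓❓
❓❓🟫🟩🟩🟦🟩🟩🟫❓❓❓❓
❓❓❓❓⬛🟫⬜🟫⬜❓❓❓❓
❓❓🟩🟩🟩🟩🔴🟩⬜❓❓❓❓
❓❓🟩🟩🟦🟦⬜🟩🟩❓❓❓❓
❓❓🟫⬛🟩🟫🟩⬛🟫❓❓❓❓
❓❓⬜🟩🟦🟩⬛🟫🟩❓❓❓❓
❓❓🟩⬜⬛🟩⬜⬜⬜❓❓❓❓
❓❓❓❓❓❓❓❓❓❓❓❓❓
❓❓❓❓❓❓❓❓❓❓❓❓❓

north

❓❓❓❓❓❓❓❓❓❓❓❓❓
❓❓⬜🟩🟫🟩🟩⬛🟦❓❓❓❓
❓❓🟩🟩🟫🟩🟦🟩🟫❓❓❓❓
❓❓🟩🟩🟫🟩🟫🟩🟩❓❓❓❓
❓❓🟩🟫🟩🟦🟩🟫⬛❓❓❓❓
❓❓🟫🟩🟩🟦🟩🟩🟫❓❓❓❓
❓❓❓❓⬛🟫🔴🟫⬜❓❓❓❓
❓❓🟩🟩🟩🟩🟩🟩⬜❓❓❓❓
❓❓🟩🟩🟦🟦⬜🟩🟩❓❓❓❓
❓❓🟫⬛🟩🟫🟩⬛🟫❓❓❓❓
❓❓⬜🟩🟦🟩⬛🟫🟩❓❓❓❓
❓❓🟩⬜⬛🟩⬜⬜⬜❓❓❓❓
❓❓❓❓❓❓❓❓❓❓❓❓❓

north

❓❓❓❓❓❓❓❓❓❓❓❓❓
❓❓❓❓❓❓❓❓❓❓❓❓❓
❓❓⬜🟩🟫🟩🟩⬛🟦❓❓❓❓
❓❓🟩🟩🟫🟩🟦🟩🟫❓❓❓❓
❓❓🟩🟩🟫🟩🟫🟩🟩❓❓❓❓
❓❓🟩🟫🟩🟦🟩🟫⬛❓❓❓❓
❓❓🟫🟩🟩🟦🔴🟩🟫❓❓❓❓
❓❓❓❓⬛🟫⬜🟫⬜❓❓❓❓
❓❓🟩🟩🟩🟩🟩🟩⬜❓❓❓❓
❓❓🟩🟩🟦🟦⬜🟩🟩❓❓❓❓
❓❓🟫⬛🟩🟫🟩⬛🟫❓❓❓❓
❓❓⬜🟩🟦🟩⬛🟫🟩❓❓❓❓
❓❓🟩⬜⬛🟩⬜⬜⬜❓❓❓❓

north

❓❓❓❓❓❓❓❓❓❓❓❓❓
❓❓❓❓❓❓❓❓❓❓❓❓❓
❓❓❓❓❓❓❓❓❓❓❓❓❓
❓❓⬜🟩🟫🟩🟩⬛🟦❓❓❓❓
❓❓🟩🟩🟫🟩🟦🟩🟫❓❓❓❓
❓❓🟩🟩🟫🟩🟫🟩🟩❓❓❓❓
❓❓🟩🟫🟩🟦🔴🟫⬛❓❓❓❓
❓❓🟫🟩🟩🟦🟩🟩🟫❓❓❓❓
❓❓❓❓⬛🟫⬜🟫⬜❓❓❓❓
❓❓🟩🟩🟩🟩🟩🟩⬜❓❓❓❓
❓❓🟩🟩🟦🟦⬜🟩🟩❓❓❓❓
❓❓🟫⬛🟩🟫🟩⬛🟫❓❓❓❓
❓❓⬜🟩🟦🟩⬛🟫🟩❓❓❓❓

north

❓❓❓❓❓❓❓❓❓❓❓❓❓
❓❓❓❓❓❓❓❓❓❓❓❓❓
❓❓❓❓❓❓❓❓❓❓❓❓❓
❓❓❓❓❓❓❓❓❓❓❓❓❓
❓❓⬜🟩🟫🟩🟩⬛🟦❓❓❓❓
❓❓🟩🟩🟫🟩🟦🟩🟫❓❓❓❓
❓❓🟩🟩🟫🟩🔴🟩🟩❓❓❓❓
❓❓🟩🟫🟩🟦🟩🟫⬛❓❓❓❓
❓❓🟫🟩🟩🟦🟩🟩🟫❓❓❓❓
❓❓❓❓⬛🟫⬜🟫⬜❓❓❓❓
❓❓🟩🟩🟩🟩🟩🟩⬜❓❓❓❓
❓❓🟩🟩🟦🟦⬜🟩🟩❓❓❓❓
❓❓🟫⬛🟩🟫🟩⬛🟫❓❓❓❓

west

❓❓❓❓❓❓❓❓❓❓❓❓❓
❓❓❓❓❓❓❓❓❓❓❓❓❓
❓❓❓❓❓❓❓❓❓❓❓❓❓
❓❓❓❓❓❓❓❓❓❓❓❓❓
❓❓❓⬜🟩🟫🟩🟩⬛🟦❓❓❓
❓❓❓🟩🟩🟫🟩🟦🟩🟫❓❓❓
❓❓❓🟩🟩🟫🔴🟫🟩🟩❓❓❓
❓❓❓🟩🟫🟩🟦🟩🟫⬛❓❓❓
❓❓❓🟫🟩🟩🟦🟩🟩🟫❓❓❓
❓❓❓❓❓⬛🟫⬜🟫⬜❓❓❓
❓❓❓🟩🟩🟩🟩🟩🟩⬜❓❓❓
❓❓❓🟩🟩🟦🟦⬜🟩🟩❓❓❓
❓❓❓🟫⬛🟩🟫🟩⬛🟫❓❓❓

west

❓❓❓❓❓❓❓❓❓❓❓❓❓
❓❓❓❓❓❓❓❓❓❓❓❓❓
❓❓❓❓❓❓❓❓❓❓❓❓❓
❓❓❓❓❓❓❓❓❓❓❓❓❓
❓❓❓❓⬜🟩🟫🟩🟩⬛🟦❓❓
❓❓❓❓🟩🟩🟫🟩🟦🟩🟫❓❓
❓❓❓❓🟩🟩🔴🟩🟫🟩🟩❓❓
❓❓❓❓🟩🟫🟩🟦🟩🟫⬛❓❓
❓❓❓❓🟫🟩🟩🟦🟩🟩🟫❓❓
❓❓❓❓❓❓⬛🟫⬜🟫⬜❓❓
❓❓❓❓🟩🟩🟩🟩🟩🟩⬜❓❓
❓❓❓❓🟩🟩🟦🟦⬜🟩🟩❓❓
❓❓❓❓🟫⬛🟩🟫🟩⬛🟫❓❓

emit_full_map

⬜🟩🟫🟩🟩⬛🟦
🟩🟩🟫🟩🟦🟩🟫
🟩🟩🔴🟩🟫🟩🟩
🟩🟫🟩🟦🟩🟫⬛
🟫🟩🟩🟦🟩🟩🟫
❓❓⬛🟫⬜🟫⬜
🟩🟩🟩🟩🟩🟩⬜
🟩🟩🟦🟦⬜🟩🟩
🟫⬛🟩🟫🟩⬛🟫
⬜🟩🟦🟩⬛🟫🟩
🟩⬜⬛🟩⬜⬜⬜


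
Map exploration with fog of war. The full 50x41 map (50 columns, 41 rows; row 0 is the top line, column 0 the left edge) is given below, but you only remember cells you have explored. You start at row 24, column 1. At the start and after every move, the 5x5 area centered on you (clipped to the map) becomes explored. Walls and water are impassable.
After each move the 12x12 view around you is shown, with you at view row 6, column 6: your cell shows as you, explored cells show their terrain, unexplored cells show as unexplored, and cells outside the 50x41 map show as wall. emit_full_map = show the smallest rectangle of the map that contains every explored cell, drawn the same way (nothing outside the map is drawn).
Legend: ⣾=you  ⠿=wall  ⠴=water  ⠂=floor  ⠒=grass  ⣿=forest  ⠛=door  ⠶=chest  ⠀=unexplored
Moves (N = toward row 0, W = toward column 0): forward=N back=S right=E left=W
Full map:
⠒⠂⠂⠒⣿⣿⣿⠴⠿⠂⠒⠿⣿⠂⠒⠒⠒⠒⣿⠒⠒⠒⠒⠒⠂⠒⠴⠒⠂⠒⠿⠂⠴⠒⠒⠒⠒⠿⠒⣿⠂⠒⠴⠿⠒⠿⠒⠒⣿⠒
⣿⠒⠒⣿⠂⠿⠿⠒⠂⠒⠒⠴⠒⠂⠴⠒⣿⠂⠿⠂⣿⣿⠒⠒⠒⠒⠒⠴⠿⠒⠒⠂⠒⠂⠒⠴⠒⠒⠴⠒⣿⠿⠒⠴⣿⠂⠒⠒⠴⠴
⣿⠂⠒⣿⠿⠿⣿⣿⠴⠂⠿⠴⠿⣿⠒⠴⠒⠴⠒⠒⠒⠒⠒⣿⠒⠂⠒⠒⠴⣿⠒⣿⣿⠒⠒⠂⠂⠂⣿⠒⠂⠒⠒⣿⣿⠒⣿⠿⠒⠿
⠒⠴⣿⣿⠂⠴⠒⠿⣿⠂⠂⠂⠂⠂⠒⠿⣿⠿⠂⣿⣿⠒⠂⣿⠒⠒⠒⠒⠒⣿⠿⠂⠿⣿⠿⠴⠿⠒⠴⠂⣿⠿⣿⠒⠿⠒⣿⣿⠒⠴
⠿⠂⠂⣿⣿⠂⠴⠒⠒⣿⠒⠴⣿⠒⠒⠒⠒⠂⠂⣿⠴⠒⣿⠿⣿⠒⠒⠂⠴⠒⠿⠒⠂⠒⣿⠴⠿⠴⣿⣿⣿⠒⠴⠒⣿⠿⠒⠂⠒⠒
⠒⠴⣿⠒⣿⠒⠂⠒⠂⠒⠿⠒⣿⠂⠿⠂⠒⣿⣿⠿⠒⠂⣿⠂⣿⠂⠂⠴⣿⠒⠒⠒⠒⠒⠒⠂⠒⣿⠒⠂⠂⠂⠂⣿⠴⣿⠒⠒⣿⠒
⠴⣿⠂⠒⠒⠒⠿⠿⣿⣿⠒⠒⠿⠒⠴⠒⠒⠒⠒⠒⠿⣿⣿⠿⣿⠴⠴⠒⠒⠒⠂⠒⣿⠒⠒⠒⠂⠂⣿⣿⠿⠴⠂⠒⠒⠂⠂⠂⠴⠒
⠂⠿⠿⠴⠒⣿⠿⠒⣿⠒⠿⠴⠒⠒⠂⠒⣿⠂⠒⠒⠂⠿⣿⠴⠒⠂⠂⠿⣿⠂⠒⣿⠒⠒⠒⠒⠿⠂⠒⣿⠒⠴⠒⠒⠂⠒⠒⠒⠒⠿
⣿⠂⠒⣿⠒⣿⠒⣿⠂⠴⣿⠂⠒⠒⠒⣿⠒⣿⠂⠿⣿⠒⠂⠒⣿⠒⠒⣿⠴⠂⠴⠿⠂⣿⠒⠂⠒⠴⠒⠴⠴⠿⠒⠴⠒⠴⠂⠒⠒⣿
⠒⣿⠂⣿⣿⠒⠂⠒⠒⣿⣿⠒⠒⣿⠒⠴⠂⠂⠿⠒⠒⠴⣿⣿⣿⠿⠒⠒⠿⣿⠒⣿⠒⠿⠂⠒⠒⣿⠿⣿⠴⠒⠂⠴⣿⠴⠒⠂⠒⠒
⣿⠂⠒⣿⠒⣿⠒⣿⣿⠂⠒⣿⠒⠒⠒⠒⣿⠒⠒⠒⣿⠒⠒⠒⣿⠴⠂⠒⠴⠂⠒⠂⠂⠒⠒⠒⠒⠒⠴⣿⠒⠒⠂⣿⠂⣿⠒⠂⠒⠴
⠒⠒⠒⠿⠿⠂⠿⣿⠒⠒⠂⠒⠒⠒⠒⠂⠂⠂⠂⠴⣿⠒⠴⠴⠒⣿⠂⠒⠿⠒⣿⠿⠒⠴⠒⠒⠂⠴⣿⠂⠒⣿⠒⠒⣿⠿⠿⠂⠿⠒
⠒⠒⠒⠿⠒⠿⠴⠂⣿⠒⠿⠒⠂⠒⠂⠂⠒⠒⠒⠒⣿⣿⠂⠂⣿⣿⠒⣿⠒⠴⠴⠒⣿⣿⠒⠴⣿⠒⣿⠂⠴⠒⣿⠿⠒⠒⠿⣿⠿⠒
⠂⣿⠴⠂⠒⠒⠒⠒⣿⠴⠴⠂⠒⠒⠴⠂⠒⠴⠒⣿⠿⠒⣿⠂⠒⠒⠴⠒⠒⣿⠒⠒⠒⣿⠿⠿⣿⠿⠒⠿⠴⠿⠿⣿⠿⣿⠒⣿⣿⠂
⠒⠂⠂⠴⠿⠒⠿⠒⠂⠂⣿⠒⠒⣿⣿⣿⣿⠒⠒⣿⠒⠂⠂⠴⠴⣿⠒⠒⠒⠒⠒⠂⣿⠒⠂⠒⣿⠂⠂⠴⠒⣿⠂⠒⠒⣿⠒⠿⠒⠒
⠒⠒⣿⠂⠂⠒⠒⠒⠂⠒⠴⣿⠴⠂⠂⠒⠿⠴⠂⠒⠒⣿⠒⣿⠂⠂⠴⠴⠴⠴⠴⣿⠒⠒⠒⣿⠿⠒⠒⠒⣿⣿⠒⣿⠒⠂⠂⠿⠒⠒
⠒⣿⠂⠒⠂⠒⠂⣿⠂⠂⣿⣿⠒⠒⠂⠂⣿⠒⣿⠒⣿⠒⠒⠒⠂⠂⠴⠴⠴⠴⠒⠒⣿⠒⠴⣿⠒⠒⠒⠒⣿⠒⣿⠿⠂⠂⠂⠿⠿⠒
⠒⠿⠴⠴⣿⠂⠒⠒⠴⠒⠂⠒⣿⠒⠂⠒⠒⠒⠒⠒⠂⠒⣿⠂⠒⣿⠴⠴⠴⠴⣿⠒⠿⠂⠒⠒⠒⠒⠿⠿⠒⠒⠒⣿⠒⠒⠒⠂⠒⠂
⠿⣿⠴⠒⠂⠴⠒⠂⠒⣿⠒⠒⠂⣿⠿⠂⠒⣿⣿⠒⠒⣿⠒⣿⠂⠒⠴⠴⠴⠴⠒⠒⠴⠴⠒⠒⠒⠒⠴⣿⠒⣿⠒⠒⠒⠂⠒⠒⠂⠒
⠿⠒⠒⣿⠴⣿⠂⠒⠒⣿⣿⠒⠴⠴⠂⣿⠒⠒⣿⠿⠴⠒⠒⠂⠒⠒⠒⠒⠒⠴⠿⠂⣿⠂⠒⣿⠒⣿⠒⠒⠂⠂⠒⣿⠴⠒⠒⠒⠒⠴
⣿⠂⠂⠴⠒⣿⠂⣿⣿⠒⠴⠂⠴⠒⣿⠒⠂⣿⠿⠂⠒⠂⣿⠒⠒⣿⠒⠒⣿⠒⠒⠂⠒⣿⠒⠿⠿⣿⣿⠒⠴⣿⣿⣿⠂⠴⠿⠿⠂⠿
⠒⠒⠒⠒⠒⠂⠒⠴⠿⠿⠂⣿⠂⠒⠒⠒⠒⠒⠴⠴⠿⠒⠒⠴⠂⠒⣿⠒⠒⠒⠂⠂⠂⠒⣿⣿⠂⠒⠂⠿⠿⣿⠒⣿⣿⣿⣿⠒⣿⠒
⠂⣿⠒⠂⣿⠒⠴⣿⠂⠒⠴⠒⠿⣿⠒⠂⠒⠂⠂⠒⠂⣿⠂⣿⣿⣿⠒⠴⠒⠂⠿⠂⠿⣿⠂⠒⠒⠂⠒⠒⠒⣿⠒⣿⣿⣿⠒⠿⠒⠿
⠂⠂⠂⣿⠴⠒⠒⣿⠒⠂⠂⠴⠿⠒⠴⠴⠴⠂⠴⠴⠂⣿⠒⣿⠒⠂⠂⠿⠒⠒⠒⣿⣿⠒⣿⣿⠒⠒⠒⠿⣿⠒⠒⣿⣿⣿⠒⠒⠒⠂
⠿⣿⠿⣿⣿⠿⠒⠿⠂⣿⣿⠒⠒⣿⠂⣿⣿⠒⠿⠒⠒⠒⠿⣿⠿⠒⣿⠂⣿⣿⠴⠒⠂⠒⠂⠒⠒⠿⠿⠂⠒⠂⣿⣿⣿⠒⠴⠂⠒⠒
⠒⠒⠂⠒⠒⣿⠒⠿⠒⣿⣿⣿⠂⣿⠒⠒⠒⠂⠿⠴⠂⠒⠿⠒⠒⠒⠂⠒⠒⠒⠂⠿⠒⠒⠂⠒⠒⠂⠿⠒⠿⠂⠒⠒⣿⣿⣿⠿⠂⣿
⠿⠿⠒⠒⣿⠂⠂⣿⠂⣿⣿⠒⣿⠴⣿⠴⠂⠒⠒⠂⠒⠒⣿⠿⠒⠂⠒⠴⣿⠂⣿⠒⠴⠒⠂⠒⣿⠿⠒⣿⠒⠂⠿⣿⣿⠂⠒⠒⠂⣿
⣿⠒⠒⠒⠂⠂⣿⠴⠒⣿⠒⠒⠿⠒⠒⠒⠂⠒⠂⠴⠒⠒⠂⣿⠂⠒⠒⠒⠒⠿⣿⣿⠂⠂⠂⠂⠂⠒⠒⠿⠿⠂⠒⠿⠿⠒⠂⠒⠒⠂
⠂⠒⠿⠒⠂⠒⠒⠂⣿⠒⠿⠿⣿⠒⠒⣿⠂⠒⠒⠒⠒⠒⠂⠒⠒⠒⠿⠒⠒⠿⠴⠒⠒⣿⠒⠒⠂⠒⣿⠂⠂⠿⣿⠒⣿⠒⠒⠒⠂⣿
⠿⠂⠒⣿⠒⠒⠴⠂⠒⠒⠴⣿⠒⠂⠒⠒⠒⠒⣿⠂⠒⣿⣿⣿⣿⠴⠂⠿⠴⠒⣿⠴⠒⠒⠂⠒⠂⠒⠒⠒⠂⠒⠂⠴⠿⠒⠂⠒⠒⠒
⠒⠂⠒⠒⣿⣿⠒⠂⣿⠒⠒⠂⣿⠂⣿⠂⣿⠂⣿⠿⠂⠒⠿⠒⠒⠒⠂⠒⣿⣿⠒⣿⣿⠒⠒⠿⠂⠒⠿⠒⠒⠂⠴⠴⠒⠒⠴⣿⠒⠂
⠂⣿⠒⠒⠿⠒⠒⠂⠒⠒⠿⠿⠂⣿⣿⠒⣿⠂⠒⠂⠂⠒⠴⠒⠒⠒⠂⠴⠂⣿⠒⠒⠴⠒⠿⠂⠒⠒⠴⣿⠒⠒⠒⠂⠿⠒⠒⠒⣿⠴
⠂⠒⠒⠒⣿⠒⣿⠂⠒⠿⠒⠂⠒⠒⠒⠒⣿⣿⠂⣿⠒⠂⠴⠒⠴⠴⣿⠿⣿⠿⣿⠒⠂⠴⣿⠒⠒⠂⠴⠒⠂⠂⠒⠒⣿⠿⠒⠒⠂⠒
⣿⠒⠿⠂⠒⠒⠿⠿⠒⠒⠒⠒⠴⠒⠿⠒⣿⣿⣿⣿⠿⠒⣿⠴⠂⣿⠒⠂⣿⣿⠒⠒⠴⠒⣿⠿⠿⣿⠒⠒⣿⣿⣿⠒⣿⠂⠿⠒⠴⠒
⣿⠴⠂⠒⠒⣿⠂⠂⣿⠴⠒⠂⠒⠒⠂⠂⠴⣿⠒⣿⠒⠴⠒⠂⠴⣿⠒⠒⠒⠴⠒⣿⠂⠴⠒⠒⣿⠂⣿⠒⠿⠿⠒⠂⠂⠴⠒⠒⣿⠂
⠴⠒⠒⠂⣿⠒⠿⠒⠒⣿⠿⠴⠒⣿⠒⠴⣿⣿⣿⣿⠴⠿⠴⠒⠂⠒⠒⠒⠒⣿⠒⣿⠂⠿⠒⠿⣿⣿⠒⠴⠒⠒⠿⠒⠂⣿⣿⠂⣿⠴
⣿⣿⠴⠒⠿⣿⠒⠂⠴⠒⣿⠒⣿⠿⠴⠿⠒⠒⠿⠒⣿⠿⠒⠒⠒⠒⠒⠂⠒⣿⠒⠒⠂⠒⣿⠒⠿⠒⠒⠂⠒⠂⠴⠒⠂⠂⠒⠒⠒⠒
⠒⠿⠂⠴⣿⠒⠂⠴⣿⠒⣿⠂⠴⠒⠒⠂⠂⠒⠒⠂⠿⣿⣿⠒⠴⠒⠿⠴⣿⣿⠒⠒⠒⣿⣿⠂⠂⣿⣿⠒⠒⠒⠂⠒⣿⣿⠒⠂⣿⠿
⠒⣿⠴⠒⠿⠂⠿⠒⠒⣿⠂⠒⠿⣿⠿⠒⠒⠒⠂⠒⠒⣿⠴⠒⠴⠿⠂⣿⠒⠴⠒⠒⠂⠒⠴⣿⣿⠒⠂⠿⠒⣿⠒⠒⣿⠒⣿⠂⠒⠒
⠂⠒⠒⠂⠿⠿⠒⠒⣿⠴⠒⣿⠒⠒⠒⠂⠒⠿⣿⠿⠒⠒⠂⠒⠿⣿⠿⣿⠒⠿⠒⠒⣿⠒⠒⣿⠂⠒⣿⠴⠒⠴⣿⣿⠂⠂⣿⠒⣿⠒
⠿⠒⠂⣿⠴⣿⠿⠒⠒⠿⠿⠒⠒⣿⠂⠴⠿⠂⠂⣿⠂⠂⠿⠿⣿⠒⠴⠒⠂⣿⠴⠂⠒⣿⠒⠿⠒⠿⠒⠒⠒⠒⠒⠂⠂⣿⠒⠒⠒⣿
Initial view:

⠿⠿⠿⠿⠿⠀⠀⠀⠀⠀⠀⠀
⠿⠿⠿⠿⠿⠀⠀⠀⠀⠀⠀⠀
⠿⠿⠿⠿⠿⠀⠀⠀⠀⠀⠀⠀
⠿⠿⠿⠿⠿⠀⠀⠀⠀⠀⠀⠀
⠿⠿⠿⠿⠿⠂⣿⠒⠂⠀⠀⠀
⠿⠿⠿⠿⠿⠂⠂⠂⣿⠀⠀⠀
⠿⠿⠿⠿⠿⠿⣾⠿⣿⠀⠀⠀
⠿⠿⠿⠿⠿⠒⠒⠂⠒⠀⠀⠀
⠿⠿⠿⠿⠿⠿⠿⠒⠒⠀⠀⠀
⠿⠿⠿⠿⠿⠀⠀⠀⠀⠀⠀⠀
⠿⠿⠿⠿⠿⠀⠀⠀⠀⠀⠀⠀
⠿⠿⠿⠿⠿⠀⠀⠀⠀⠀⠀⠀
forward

⠿⠿⠿⠿⠿⠀⠀⠀⠀⠀⠀⠀
⠿⠿⠿⠿⠿⠀⠀⠀⠀⠀⠀⠀
⠿⠿⠿⠿⠿⠀⠀⠀⠀⠀⠀⠀
⠿⠿⠿⠿⠿⠀⠀⠀⠀⠀⠀⠀
⠿⠿⠿⠿⠿⠒⠒⠒⠒⠀⠀⠀
⠿⠿⠿⠿⠿⠂⣿⠒⠂⠀⠀⠀
⠿⠿⠿⠿⠿⠂⣾⠂⣿⠀⠀⠀
⠿⠿⠿⠿⠿⠿⣿⠿⣿⠀⠀⠀
⠿⠿⠿⠿⠿⠒⠒⠂⠒⠀⠀⠀
⠿⠿⠿⠿⠿⠿⠿⠒⠒⠀⠀⠀
⠿⠿⠿⠿⠿⠀⠀⠀⠀⠀⠀⠀
⠿⠿⠿⠿⠿⠀⠀⠀⠀⠀⠀⠀

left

⠿⠿⠿⠿⠿⠿⠀⠀⠀⠀⠀⠀
⠿⠿⠿⠿⠿⠿⠀⠀⠀⠀⠀⠀
⠿⠿⠿⠿⠿⠿⠀⠀⠀⠀⠀⠀
⠿⠿⠿⠿⠿⠿⠀⠀⠀⠀⠀⠀
⠿⠿⠿⠿⠿⠿⠒⠒⠒⠒⠀⠀
⠿⠿⠿⠿⠿⠿⠂⣿⠒⠂⠀⠀
⠿⠿⠿⠿⠿⠿⣾⠂⠂⣿⠀⠀
⠿⠿⠿⠿⠿⠿⠿⣿⠿⣿⠀⠀
⠿⠿⠿⠿⠿⠿⠒⠒⠂⠒⠀⠀
⠿⠿⠿⠿⠿⠿⠿⠿⠒⠒⠀⠀
⠿⠿⠿⠿⠿⠿⠀⠀⠀⠀⠀⠀
⠿⠿⠿⠿⠿⠿⠀⠀⠀⠀⠀⠀

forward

⠿⠿⠿⠿⠿⠿⠀⠀⠀⠀⠀⠀
⠿⠿⠿⠿⠿⠿⠀⠀⠀⠀⠀⠀
⠿⠿⠿⠿⠿⠿⠀⠀⠀⠀⠀⠀
⠿⠿⠿⠿⠿⠿⠀⠀⠀⠀⠀⠀
⠿⠿⠿⠿⠿⠿⣿⠂⠂⠀⠀⠀
⠿⠿⠿⠿⠿⠿⠒⠒⠒⠒⠀⠀
⠿⠿⠿⠿⠿⠿⣾⣿⠒⠂⠀⠀
⠿⠿⠿⠿⠿⠿⠂⠂⠂⣿⠀⠀
⠿⠿⠿⠿⠿⠿⠿⣿⠿⣿⠀⠀
⠿⠿⠿⠿⠿⠿⠒⠒⠂⠒⠀⠀
⠿⠿⠿⠿⠿⠿⠿⠿⠒⠒⠀⠀
⠿⠿⠿⠿⠿⠿⠀⠀⠀⠀⠀⠀

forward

⠿⠿⠿⠿⠿⠿⠀⠀⠀⠀⠀⠀
⠿⠿⠿⠿⠿⠿⠀⠀⠀⠀⠀⠀
⠿⠿⠿⠿⠿⠿⠀⠀⠀⠀⠀⠀
⠿⠿⠿⠿⠿⠿⠀⠀⠀⠀⠀⠀
⠿⠿⠿⠿⠿⠿⠿⠒⠒⠀⠀⠀
⠿⠿⠿⠿⠿⠿⣿⠂⠂⠀⠀⠀
⠿⠿⠿⠿⠿⠿⣾⠒⠒⠒⠀⠀
⠿⠿⠿⠿⠿⠿⠂⣿⠒⠂⠀⠀
⠿⠿⠿⠿⠿⠿⠂⠂⠂⣿⠀⠀
⠿⠿⠿⠿⠿⠿⠿⣿⠿⣿⠀⠀
⠿⠿⠿⠿⠿⠿⠒⠒⠂⠒⠀⠀
⠿⠿⠿⠿⠿⠿⠿⠿⠒⠒⠀⠀

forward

⠿⠿⠿⠿⠿⠿⠀⠀⠀⠀⠀⠀
⠿⠿⠿⠿⠿⠿⠀⠀⠀⠀⠀⠀
⠿⠿⠿⠿⠿⠿⠀⠀⠀⠀⠀⠀
⠿⠿⠿⠿⠿⠿⠀⠀⠀⠀⠀⠀
⠿⠿⠿⠿⠿⠿⠿⣿⠴⠀⠀⠀
⠿⠿⠿⠿⠿⠿⠿⠒⠒⠀⠀⠀
⠿⠿⠿⠿⠿⠿⣾⠂⠂⠀⠀⠀
⠿⠿⠿⠿⠿⠿⠒⠒⠒⠒⠀⠀
⠿⠿⠿⠿⠿⠿⠂⣿⠒⠂⠀⠀
⠿⠿⠿⠿⠿⠿⠂⠂⠂⣿⠀⠀
⠿⠿⠿⠿⠿⠿⠿⣿⠿⣿⠀⠀
⠿⠿⠿⠿⠿⠿⠒⠒⠂⠒⠀⠀

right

⠿⠿⠿⠿⠿⠀⠀⠀⠀⠀⠀⠀
⠿⠿⠿⠿⠿⠀⠀⠀⠀⠀⠀⠀
⠿⠿⠿⠿⠿⠀⠀⠀⠀⠀⠀⠀
⠿⠿⠿⠿⠿⠀⠀⠀⠀⠀⠀⠀
⠿⠿⠿⠿⠿⠿⣿⠴⠒⠀⠀⠀
⠿⠿⠿⠿⠿⠿⠒⠒⣿⠀⠀⠀
⠿⠿⠿⠿⠿⣿⣾⠂⠴⠀⠀⠀
⠿⠿⠿⠿⠿⠒⠒⠒⠒⠀⠀⠀
⠿⠿⠿⠿⠿⠂⣿⠒⠂⠀⠀⠀
⠿⠿⠿⠿⠿⠂⠂⠂⣿⠀⠀⠀
⠿⠿⠿⠿⠿⠿⣿⠿⣿⠀⠀⠀
⠿⠿⠿⠿⠿⠒⠒⠂⠒⠀⠀⠀

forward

⠿⠿⠿⠿⠿⠀⠀⠀⠀⠀⠀⠀
⠿⠿⠿⠿⠿⠀⠀⠀⠀⠀⠀⠀
⠿⠿⠿⠿⠿⠀⠀⠀⠀⠀⠀⠀
⠿⠿⠿⠿⠿⠀⠀⠀⠀⠀⠀⠀
⠿⠿⠿⠿⠿⠒⠿⠴⠴⠀⠀⠀
⠿⠿⠿⠿⠿⠿⣿⠴⠒⠀⠀⠀
⠿⠿⠿⠿⠿⠿⣾⠒⣿⠀⠀⠀
⠿⠿⠿⠿⠿⣿⠂⠂⠴⠀⠀⠀
⠿⠿⠿⠿⠿⠒⠒⠒⠒⠀⠀⠀
⠿⠿⠿⠿⠿⠂⣿⠒⠂⠀⠀⠀
⠿⠿⠿⠿⠿⠂⠂⠂⣿⠀⠀⠀
⠿⠿⠿⠿⠿⠿⣿⠿⣿⠀⠀⠀

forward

⠿⠿⠿⠿⠿⠀⠀⠀⠀⠀⠀⠀
⠿⠿⠿⠿⠿⠀⠀⠀⠀⠀⠀⠀
⠿⠿⠿⠿⠿⠀⠀⠀⠀⠀⠀⠀
⠿⠿⠿⠿⠿⠀⠀⠀⠀⠀⠀⠀
⠿⠿⠿⠿⠿⠒⣿⠂⠒⠀⠀⠀
⠿⠿⠿⠿⠿⠒⠿⠴⠴⠀⠀⠀
⠿⠿⠿⠿⠿⠿⣾⠴⠒⠀⠀⠀
⠿⠿⠿⠿⠿⠿⠒⠒⣿⠀⠀⠀
⠿⠿⠿⠿⠿⣿⠂⠂⠴⠀⠀⠀
⠿⠿⠿⠿⠿⠒⠒⠒⠒⠀⠀⠀
⠿⠿⠿⠿⠿⠂⣿⠒⠂⠀⠀⠀
⠿⠿⠿⠿⠿⠂⠂⠂⣿⠀⠀⠀

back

⠿⠿⠿⠿⠿⠀⠀⠀⠀⠀⠀⠀
⠿⠿⠿⠿⠿⠀⠀⠀⠀⠀⠀⠀
⠿⠿⠿⠿⠿⠀⠀⠀⠀⠀⠀⠀
⠿⠿⠿⠿⠿⠒⣿⠂⠒⠀⠀⠀
⠿⠿⠿⠿⠿⠒⠿⠴⠴⠀⠀⠀
⠿⠿⠿⠿⠿⠿⣿⠴⠒⠀⠀⠀
⠿⠿⠿⠿⠿⠿⣾⠒⣿⠀⠀⠀
⠿⠿⠿⠿⠿⣿⠂⠂⠴⠀⠀⠀
⠿⠿⠿⠿⠿⠒⠒⠒⠒⠀⠀⠀
⠿⠿⠿⠿⠿⠂⣿⠒⠂⠀⠀⠀
⠿⠿⠿⠿⠿⠂⠂⠂⣿⠀⠀⠀
⠿⠿⠿⠿⠿⠿⣿⠿⣿⠀⠀⠀

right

⠿⠿⠿⠿⠀⠀⠀⠀⠀⠀⠀⠀
⠿⠿⠿⠿⠀⠀⠀⠀⠀⠀⠀⠀
⠿⠿⠿⠿⠀⠀⠀⠀⠀⠀⠀⠀
⠿⠿⠿⠿⠒⣿⠂⠒⠀⠀⠀⠀
⠿⠿⠿⠿⠒⠿⠴⠴⣿⠀⠀⠀
⠿⠿⠿⠿⠿⣿⠴⠒⠂⠀⠀⠀
⠿⠿⠿⠿⠿⠒⣾⣿⠴⠀⠀⠀
⠿⠿⠿⠿⣿⠂⠂⠴⠒⠀⠀⠀
⠿⠿⠿⠿⠒⠒⠒⠒⠒⠀⠀⠀
⠿⠿⠿⠿⠂⣿⠒⠂⠀⠀⠀⠀
⠿⠿⠿⠿⠂⠂⠂⣿⠀⠀⠀⠀
⠿⠿⠿⠿⠿⣿⠿⣿⠀⠀⠀⠀

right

⠿⠿⠿⠀⠀⠀⠀⠀⠀⠀⠀⠀
⠿⠿⠿⠀⠀⠀⠀⠀⠀⠀⠀⠀
⠿⠿⠿⠀⠀⠀⠀⠀⠀⠀⠀⠀
⠿⠿⠿⠒⣿⠂⠒⠀⠀⠀⠀⠀
⠿⠿⠿⠒⠿⠴⠴⣿⠂⠀⠀⠀
⠿⠿⠿⠿⣿⠴⠒⠂⠴⠀⠀⠀
⠿⠿⠿⠿⠒⠒⣾⠴⣿⠀⠀⠀
⠿⠿⠿⣿⠂⠂⠴⠒⣿⠀⠀⠀
⠿⠿⠿⠒⠒⠒⠒⠒⠂⠀⠀⠀
⠿⠿⠿⠂⣿⠒⠂⠀⠀⠀⠀⠀
⠿⠿⠿⠂⠂⠂⣿⠀⠀⠀⠀⠀
⠿⠿⠿⠿⣿⠿⣿⠀⠀⠀⠀⠀

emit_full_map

⠒⣿⠂⠒⠀⠀
⠒⠿⠴⠴⣿⠂
⠿⣿⠴⠒⠂⠴
⠿⠒⠒⣾⠴⣿
⣿⠂⠂⠴⠒⣿
⠒⠒⠒⠒⠒⠂
⠂⣿⠒⠂⠀⠀
⠂⠂⠂⣿⠀⠀
⠿⣿⠿⣿⠀⠀
⠒⠒⠂⠒⠀⠀
⠿⠿⠒⠒⠀⠀

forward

⠿⠿⠿⠀⠀⠀⠀⠀⠀⠀⠀⠀
⠿⠿⠿⠀⠀⠀⠀⠀⠀⠀⠀⠀
⠿⠿⠿⠀⠀⠀⠀⠀⠀⠀⠀⠀
⠿⠿⠿⠀⠀⠀⠀⠀⠀⠀⠀⠀
⠿⠿⠿⠒⣿⠂⠒⠂⠒⠀⠀⠀
⠿⠿⠿⠒⠿⠴⠴⣿⠂⠀⠀⠀
⠿⠿⠿⠿⣿⠴⣾⠂⠴⠀⠀⠀
⠿⠿⠿⠿⠒⠒⣿⠴⣿⠀⠀⠀
⠿⠿⠿⣿⠂⠂⠴⠒⣿⠀⠀⠀
⠿⠿⠿⠒⠒⠒⠒⠒⠂⠀⠀⠀
⠿⠿⠿⠂⣿⠒⠂⠀⠀⠀⠀⠀
⠿⠿⠿⠂⠂⠂⣿⠀⠀⠀⠀⠀

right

⠿⠿⠀⠀⠀⠀⠀⠀⠀⠀⠀⠀
⠿⠿⠀⠀⠀⠀⠀⠀⠀⠀⠀⠀
⠿⠿⠀⠀⠀⠀⠀⠀⠀⠀⠀⠀
⠿⠿⠀⠀⠀⠀⠀⠀⠀⠀⠀⠀
⠿⠿⠒⣿⠂⠒⠂⠒⠂⠀⠀⠀
⠿⠿⠒⠿⠴⠴⣿⠂⠒⠀⠀⠀
⠿⠿⠿⣿⠴⠒⣾⠴⠒⠀⠀⠀
⠿⠿⠿⠒⠒⣿⠴⣿⠂⠀⠀⠀
⠿⠿⣿⠂⠂⠴⠒⣿⠂⠀⠀⠀
⠿⠿⠒⠒⠒⠒⠒⠂⠀⠀⠀⠀
⠿⠿⠂⣿⠒⠂⠀⠀⠀⠀⠀⠀
⠿⠿⠂⠂⠂⣿⠀⠀⠀⠀⠀⠀

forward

⠿⠿⠀⠀⠀⠀⠀⠀⠀⠀⠀⠀
⠿⠿⠀⠀⠀⠀⠀⠀⠀⠀⠀⠀
⠿⠿⠀⠀⠀⠀⠀⠀⠀⠀⠀⠀
⠿⠿⠀⠀⠀⠀⠀⠀⠀⠀⠀⠀
⠿⠿⠀⠀⣿⠂⠂⠒⠒⠀⠀⠀
⠿⠿⠒⣿⠂⠒⠂⠒⠂⠀⠀⠀
⠿⠿⠒⠿⠴⠴⣾⠂⠒⠀⠀⠀
⠿⠿⠿⣿⠴⠒⠂⠴⠒⠀⠀⠀
⠿⠿⠿⠒⠒⣿⠴⣿⠂⠀⠀⠀
⠿⠿⣿⠂⠂⠴⠒⣿⠂⠀⠀⠀
⠿⠿⠒⠒⠒⠒⠒⠂⠀⠀⠀⠀
⠿⠿⠂⣿⠒⠂⠀⠀⠀⠀⠀⠀

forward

⠿⠿⠀⠀⠀⠀⠀⠀⠀⠀⠀⠀
⠿⠿⠀⠀⠀⠀⠀⠀⠀⠀⠀⠀
⠿⠿⠀⠀⠀⠀⠀⠀⠀⠀⠀⠀
⠿⠿⠀⠀⠀⠀⠀⠀⠀⠀⠀⠀
⠿⠿⠀⠀⠂⠴⠿⠒⠿⠀⠀⠀
⠿⠿⠀⠀⣿⠂⠂⠒⠒⠀⠀⠀
⠿⠿⠒⣿⠂⠒⣾⠒⠂⠀⠀⠀
⠿⠿⠒⠿⠴⠴⣿⠂⠒⠀⠀⠀
⠿⠿⠿⣿⠴⠒⠂⠴⠒⠀⠀⠀
⠿⠿⠿⠒⠒⣿⠴⣿⠂⠀⠀⠀
⠿⠿⣿⠂⠂⠴⠒⣿⠂⠀⠀⠀
⠿⠿⠒⠒⠒⠒⠒⠂⠀⠀⠀⠀

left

⠿⠿⠿⠀⠀⠀⠀⠀⠀⠀⠀⠀
⠿⠿⠿⠀⠀⠀⠀⠀⠀⠀⠀⠀
⠿⠿⠿⠀⠀⠀⠀⠀⠀⠀⠀⠀
⠿⠿⠿⠀⠀⠀⠀⠀⠀⠀⠀⠀
⠿⠿⠿⠀⠂⠂⠴⠿⠒⠿⠀⠀
⠿⠿⠿⠀⠒⣿⠂⠂⠒⠒⠀⠀
⠿⠿⠿⠒⣿⠂⣾⠂⠒⠂⠀⠀
⠿⠿⠿⠒⠿⠴⠴⣿⠂⠒⠀⠀
⠿⠿⠿⠿⣿⠴⠒⠂⠴⠒⠀⠀
⠿⠿⠿⠿⠒⠒⣿⠴⣿⠂⠀⠀
⠿⠿⠿⣿⠂⠂⠴⠒⣿⠂⠀⠀
⠿⠿⠿⠒⠒⠒⠒⠒⠂⠀⠀⠀

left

⠿⠿⠿⠿⠀⠀⠀⠀⠀⠀⠀⠀
⠿⠿⠿⠿⠀⠀⠀⠀⠀⠀⠀⠀
⠿⠿⠿⠿⠀⠀⠀⠀⠀⠀⠀⠀
⠿⠿⠿⠿⠀⠀⠀⠀⠀⠀⠀⠀
⠿⠿⠿⠿⠒⠂⠂⠴⠿⠒⠿⠀
⠿⠿⠿⠿⠒⠒⣿⠂⠂⠒⠒⠀
⠿⠿⠿⠿⠒⣿⣾⠒⠂⠒⠂⠀
⠿⠿⠿⠿⠒⠿⠴⠴⣿⠂⠒⠀
⠿⠿⠿⠿⠿⣿⠴⠒⠂⠴⠒⠀
⠿⠿⠿⠿⠿⠒⠒⣿⠴⣿⠂⠀
⠿⠿⠿⠿⣿⠂⠂⠴⠒⣿⠂⠀
⠿⠿⠿⠿⠒⠒⠒⠒⠒⠂⠀⠀

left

⠿⠿⠿⠿⠿⠀⠀⠀⠀⠀⠀⠀
⠿⠿⠿⠿⠿⠀⠀⠀⠀⠀⠀⠀
⠿⠿⠿⠿⠿⠀⠀⠀⠀⠀⠀⠀
⠿⠿⠿⠿⠿⠀⠀⠀⠀⠀⠀⠀
⠿⠿⠿⠿⠿⠒⠂⠂⠴⠿⠒⠿
⠿⠿⠿⠿⠿⠒⠒⣿⠂⠂⠒⠒
⠿⠿⠿⠿⠿⠒⣾⠂⠒⠂⠒⠂
⠿⠿⠿⠿⠿⠒⠿⠴⠴⣿⠂⠒
⠿⠿⠿⠿⠿⠿⣿⠴⠒⠂⠴⠒
⠿⠿⠿⠿⠿⠿⠒⠒⣿⠴⣿⠂
⠿⠿⠿⠿⠿⣿⠂⠂⠴⠒⣿⠂
⠿⠿⠿⠿⠿⠒⠒⠒⠒⠒⠂⠀

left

⠿⠿⠿⠿⠿⠿⠀⠀⠀⠀⠀⠀
⠿⠿⠿⠿⠿⠿⠀⠀⠀⠀⠀⠀
⠿⠿⠿⠿⠿⠿⠀⠀⠀⠀⠀⠀
⠿⠿⠿⠿⠿⠿⠀⠀⠀⠀⠀⠀
⠿⠿⠿⠿⠿⠿⠒⠂⠂⠴⠿⠒
⠿⠿⠿⠿⠿⠿⠒⠒⣿⠂⠂⠒
⠿⠿⠿⠿⠿⠿⣾⣿⠂⠒⠂⠒
⠿⠿⠿⠿⠿⠿⠒⠿⠴⠴⣿⠂
⠿⠿⠿⠿⠿⠿⠿⣿⠴⠒⠂⠴
⠿⠿⠿⠿⠿⠿⠿⠒⠒⣿⠴⣿
⠿⠿⠿⠿⠿⠿⣿⠂⠂⠴⠒⣿
⠿⠿⠿⠿⠿⠿⠒⠒⠒⠒⠒⠂

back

⠿⠿⠿⠿⠿⠿⠀⠀⠀⠀⠀⠀
⠿⠿⠿⠿⠿⠿⠀⠀⠀⠀⠀⠀
⠿⠿⠿⠿⠿⠿⠀⠀⠀⠀⠀⠀
⠿⠿⠿⠿⠿⠿⠒⠂⠂⠴⠿⠒
⠿⠿⠿⠿⠿⠿⠒⠒⣿⠂⠂⠒
⠿⠿⠿⠿⠿⠿⠒⣿⠂⠒⠂⠒
⠿⠿⠿⠿⠿⠿⣾⠿⠴⠴⣿⠂
⠿⠿⠿⠿⠿⠿⠿⣿⠴⠒⠂⠴
⠿⠿⠿⠿⠿⠿⠿⠒⠒⣿⠴⣿
⠿⠿⠿⠿⠿⠿⣿⠂⠂⠴⠒⣿
⠿⠿⠿⠿⠿⠿⠒⠒⠒⠒⠒⠂
⠿⠿⠿⠿⠿⠿⠂⣿⠒⠂⠀⠀

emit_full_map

⠒⠂⠂⠴⠿⠒⠿
⠒⠒⣿⠂⠂⠒⠒
⠒⣿⠂⠒⠂⠒⠂
⣾⠿⠴⠴⣿⠂⠒
⠿⣿⠴⠒⠂⠴⠒
⠿⠒⠒⣿⠴⣿⠂
⣿⠂⠂⠴⠒⣿⠂
⠒⠒⠒⠒⠒⠂⠀
⠂⣿⠒⠂⠀⠀⠀
⠂⠂⠂⣿⠀⠀⠀
⠿⣿⠿⣿⠀⠀⠀
⠒⠒⠂⠒⠀⠀⠀
⠿⠿⠒⠒⠀⠀⠀


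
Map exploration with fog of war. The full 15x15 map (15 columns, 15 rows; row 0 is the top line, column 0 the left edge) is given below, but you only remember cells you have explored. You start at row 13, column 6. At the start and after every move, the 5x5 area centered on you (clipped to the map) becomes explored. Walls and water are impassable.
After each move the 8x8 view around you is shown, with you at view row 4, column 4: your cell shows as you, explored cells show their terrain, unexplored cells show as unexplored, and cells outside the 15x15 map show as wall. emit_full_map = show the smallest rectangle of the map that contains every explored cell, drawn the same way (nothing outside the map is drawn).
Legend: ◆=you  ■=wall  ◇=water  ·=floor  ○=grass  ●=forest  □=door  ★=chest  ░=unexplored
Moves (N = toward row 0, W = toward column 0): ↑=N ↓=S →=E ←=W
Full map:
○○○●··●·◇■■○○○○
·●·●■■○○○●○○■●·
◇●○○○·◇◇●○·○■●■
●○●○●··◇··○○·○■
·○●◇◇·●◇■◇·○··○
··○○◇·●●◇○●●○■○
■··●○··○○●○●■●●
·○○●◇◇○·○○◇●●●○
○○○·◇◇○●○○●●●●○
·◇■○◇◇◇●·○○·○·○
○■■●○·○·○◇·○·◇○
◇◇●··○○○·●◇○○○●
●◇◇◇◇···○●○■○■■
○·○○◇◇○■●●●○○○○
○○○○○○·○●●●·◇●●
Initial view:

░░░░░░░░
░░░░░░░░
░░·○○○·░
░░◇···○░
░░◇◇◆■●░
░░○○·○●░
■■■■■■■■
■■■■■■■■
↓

░░░░░░░░
░░·○○○·░
░░◇···○░
░░◇◇○■●░
░░○○◆○●░
■■■■■■■■
■■■■■■■■
■■■■■■■■

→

░░░░░░░░
░·○○○·░░
░◇···○●░
░◇◇○■●●░
░○○·◆●●░
■■■■■■■■
■■■■■■■■
■■■■■■■■

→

░░░░░░░░
·○○○·░░░
◇···○●○░
◇◇○■●●●░
○○·○◆●●░
■■■■■■■■
■■■■■■■■
■■■■■■■■

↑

░░░░░░░░
░░░░░░░░
·○○○·●◇░
◇···○●○░
◇◇○■◆●●░
○○·○●●●░
■■■■■■■■
■■■■■■■■

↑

░░░░░░░░
░░░░░░░░
░░○·○◇·░
·○○○·●◇░
◇···◆●○░
◇◇○■●●●░
○○·○●●●░
■■■■■■■■

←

░░░░░░░░
░░░░░░░░
░░·○·○◇·
░·○○○·●◇
░◇··◆○●○
░◇◇○■●●●
░○○·○●●●
■■■■■■■■

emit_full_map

░·○·○◇·
·○○○·●◇
◇··◆○●○
◇◇○■●●●
○○·○●●●

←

░░░░░░░░
░░░░░░░░
░░○·○·○◇
░░·○○○·●
░░◇·◆·○●
░░◇◇○■●●
░░○○·○●●
■■■■■■■■

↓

░░░░░░░░
░░○·○·○◇
░░·○○○·●
░░◇···○●
░░◇◇◆■●●
░░○○·○●●
■■■■■■■■
■■■■■■■■

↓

░░○·○·○◇
░░·○○○·●
░░◇···○●
░░◇◇○■●●
░░○○◆○●●
■■■■■■■■
■■■■■■■■
■■■■■■■■

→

░○·○·○◇·
░·○○○·●◇
░◇···○●○
░◇◇○■●●●
░○○·◆●●●
■■■■■■■■
■■■■■■■■
■■■■■■■■

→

○·○·○◇·░
·○○○·●◇░
◇···○●○░
◇◇○■●●●░
○○·○◆●●░
■■■■■■■■
■■■■■■■■
■■■■■■■■

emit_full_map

○·○·○◇·
·○○○·●◇
◇···○●○
◇◇○■●●●
○○·○◆●●

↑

░░░░░░░░
○·○·○◇·░
·○○○·●◇░
◇···○●○░
◇◇○■◆●●░
○○·○●●●░
■■■■■■■■
■■■■■■■■

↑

░░░░░░░░
░░░░░░░░
○·○·○◇·░
·○○○·●◇░
◇···◆●○░
◇◇○■●●●░
○○·○●●●░
■■■■■■■■

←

░░░░░░░░
░░░░░░░░
░○·○·○◇·
░·○○○·●◇
░◇··◆○●○
░◇◇○■●●●
░○○·○●●●
■■■■■■■■

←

░░░░░░░░
░░░░░░░░
░░○·○·○◇
░░·○○○·●
░░◇·◆·○●
░░◇◇○■●●
░░○○·○●●
■■■■■■■■

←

░░░░░░░░
░░░░░░░░
░░●○·○·○
░░··○○○·
░░◇◇◆··○
░░○◇◇○■●
░░○○○·○●
■■■■■■■■

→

░░░░░░░░
░░░░░░░░
░●○·○·○◇
░··○○○·●
░◇◇·◆·○●
░○◇◇○■●●
░○○○·○●●
■■■■■■■■

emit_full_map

●○·○·○◇·
··○○○·●◇
◇◇·◆·○●○
○◇◇○■●●●
○○○·○●●●
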